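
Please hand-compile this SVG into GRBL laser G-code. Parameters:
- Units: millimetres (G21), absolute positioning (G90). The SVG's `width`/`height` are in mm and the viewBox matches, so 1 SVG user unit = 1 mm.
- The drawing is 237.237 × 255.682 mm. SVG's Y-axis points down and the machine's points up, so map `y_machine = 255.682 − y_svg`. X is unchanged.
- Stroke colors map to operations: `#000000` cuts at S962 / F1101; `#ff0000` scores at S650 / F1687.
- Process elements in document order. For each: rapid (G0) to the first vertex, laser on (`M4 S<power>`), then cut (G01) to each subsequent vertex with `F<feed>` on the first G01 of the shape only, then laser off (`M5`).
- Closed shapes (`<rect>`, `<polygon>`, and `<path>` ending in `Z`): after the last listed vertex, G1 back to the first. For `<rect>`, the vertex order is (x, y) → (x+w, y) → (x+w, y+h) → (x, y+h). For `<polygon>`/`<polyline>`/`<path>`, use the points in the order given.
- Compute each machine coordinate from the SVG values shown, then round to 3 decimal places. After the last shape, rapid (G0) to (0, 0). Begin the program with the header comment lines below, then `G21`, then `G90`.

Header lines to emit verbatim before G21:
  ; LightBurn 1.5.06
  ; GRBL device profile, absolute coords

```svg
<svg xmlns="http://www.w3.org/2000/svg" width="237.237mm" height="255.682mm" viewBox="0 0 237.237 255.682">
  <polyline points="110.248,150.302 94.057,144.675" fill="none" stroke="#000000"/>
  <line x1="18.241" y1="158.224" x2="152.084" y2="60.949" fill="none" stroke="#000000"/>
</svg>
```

; LightBurn 1.5.06
; GRBL device profile, absolute coords
G21
G90
G0 X110.248 Y105.380
M4 S962
G01 X94.057 Y111.007 F1101
M5
G0 X18.241 Y97.458
M4 S962
G01 X152.084 Y194.733 F1101
M5
G0 X0.000 Y0.000

Since the viewBox matches the mm dimensions, user units are millimetres directly. The only transform is the Y-flip y_m = 255.682 − y_svg.

Shape 1 is a line segment drawn with `<polyline>`. Its stroke #000000 means cut at S962, F1101. After flipping Y the toolpath is (110.248,105.380) → (94.057,111.007).

Shape 2 is a line segment drawn with `<line>`. Its stroke #000000 means cut at S962, F1101. After flipping Y the toolpath is (18.241,97.458) → (152.084,194.733).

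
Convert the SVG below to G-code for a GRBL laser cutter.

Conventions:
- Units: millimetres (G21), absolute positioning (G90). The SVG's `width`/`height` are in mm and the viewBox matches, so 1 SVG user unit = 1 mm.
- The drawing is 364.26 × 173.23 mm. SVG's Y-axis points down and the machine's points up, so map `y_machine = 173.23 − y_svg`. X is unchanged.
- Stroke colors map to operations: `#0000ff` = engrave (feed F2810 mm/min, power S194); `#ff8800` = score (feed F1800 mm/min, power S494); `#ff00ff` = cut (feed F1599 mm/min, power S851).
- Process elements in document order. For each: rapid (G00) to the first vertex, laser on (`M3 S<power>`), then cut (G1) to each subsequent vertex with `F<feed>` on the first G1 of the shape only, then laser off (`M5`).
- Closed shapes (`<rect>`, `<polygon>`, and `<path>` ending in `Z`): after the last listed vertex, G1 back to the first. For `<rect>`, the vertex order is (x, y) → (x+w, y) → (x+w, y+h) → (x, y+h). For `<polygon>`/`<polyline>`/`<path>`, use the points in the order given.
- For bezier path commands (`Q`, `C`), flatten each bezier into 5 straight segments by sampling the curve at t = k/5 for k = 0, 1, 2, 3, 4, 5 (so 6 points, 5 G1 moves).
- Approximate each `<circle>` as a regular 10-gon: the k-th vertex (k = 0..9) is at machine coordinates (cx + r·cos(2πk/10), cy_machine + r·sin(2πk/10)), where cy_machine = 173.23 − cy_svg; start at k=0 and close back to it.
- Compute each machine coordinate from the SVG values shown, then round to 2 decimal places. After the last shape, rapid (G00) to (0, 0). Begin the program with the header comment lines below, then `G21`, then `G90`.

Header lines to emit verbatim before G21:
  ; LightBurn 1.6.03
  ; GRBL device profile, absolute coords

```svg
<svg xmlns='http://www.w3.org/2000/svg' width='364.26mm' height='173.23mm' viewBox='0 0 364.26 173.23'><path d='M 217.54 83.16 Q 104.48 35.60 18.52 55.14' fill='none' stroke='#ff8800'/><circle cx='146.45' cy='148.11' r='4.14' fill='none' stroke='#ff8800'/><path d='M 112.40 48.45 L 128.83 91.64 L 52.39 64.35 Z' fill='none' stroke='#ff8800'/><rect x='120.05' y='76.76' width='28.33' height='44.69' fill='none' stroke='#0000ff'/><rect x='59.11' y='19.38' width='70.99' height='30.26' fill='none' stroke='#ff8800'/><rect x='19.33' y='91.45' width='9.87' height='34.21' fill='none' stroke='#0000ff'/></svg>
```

; LightBurn 1.6.03
; GRBL device profile, absolute coords
G21
G90
G00 X217.54 Y90.07
M3 S494
G1 X173.40 Y106.41 F1800
G1 X131.43 Y117.38
G1 X91.62 Y122.99
G1 X53.99 Y123.22
G1 X18.52 Y118.09
M5
G00 X150.59 Y25.12
M3 S494
G1 X149.80 Y27.55 F1800
G1 X147.73 Y29.06
G1 X145.17 Y29.06
G1 X143.10 Y27.55
G1 X142.31 Y25.12
G1 X143.10 Y22.69
G1 X145.17 Y21.18
G1 X147.73 Y21.18
G1 X149.80 Y22.69
G1 X150.59 Y25.12
M5
G00 X112.40 Y124.78
M3 S494
G1 X128.83 Y81.59 F1800
G1 X52.39 Y108.88
G1 X112.40 Y124.78
M5
G00 X120.05 Y96.47
M3 S194
G1 X148.38 Y96.47 F2810
G1 X148.38 Y51.78
G1 X120.05 Y51.78
G1 X120.05 Y96.47
M5
G00 X59.11 Y153.85
M3 S494
G1 X130.10 Y153.85 F1800
G1 X130.10 Y123.59
G1 X59.11 Y123.59
G1 X59.11 Y153.85
M5
G00 X19.33 Y81.78
M3 S194
G1 X29.20 Y81.78 F2810
G1 X29.20 Y47.57
G1 X19.33 Y47.57
G1 X19.33 Y81.78
M5
G00 X0.00 Y0.00

1 u = 1 mm; y_m = 173.23 − y.

[1] `<path>` quadratic bezier, #ff8800→score S494 F1800: (217.54,90.07) → (173.40,106.41) → (131.43,117.38) → (91.62,122.99) → (53.99,123.22) → (18.52,118.09)

[2] `<circle>` circle, #ff8800→score S494 F1800: (150.59,25.12) → (149.80,27.55) → (147.73,29.06) → (145.17,29.06) → (143.10,27.55) → (142.31,25.12) → (143.10,22.69) → (145.17,21.18) → (147.73,21.18) → (149.80,22.69) → (150.59,25.12) (closed)

[3] `<path>` closed polygon, #ff8800→score S494 F1800: (112.40,124.78) → (128.83,81.59) → (52.39,108.88) → (112.40,124.78) (closed)

[4] `<rect>` rectangle, #0000ff→engrave S194 F2810: (120.05,96.47) → (148.38,96.47) → (148.38,51.78) → (120.05,51.78) → (120.05,96.47) (closed)

[5] `<rect>` rectangle, #ff8800→score S494 F1800: (59.11,153.85) → (130.10,153.85) → (130.10,123.59) → (59.11,123.59) → (59.11,153.85) (closed)

[6] `<rect>` rectangle, #0000ff→engrave S194 F2810: (19.33,81.78) → (29.20,81.78) → (29.20,47.57) → (19.33,47.57) → (19.33,81.78) (closed)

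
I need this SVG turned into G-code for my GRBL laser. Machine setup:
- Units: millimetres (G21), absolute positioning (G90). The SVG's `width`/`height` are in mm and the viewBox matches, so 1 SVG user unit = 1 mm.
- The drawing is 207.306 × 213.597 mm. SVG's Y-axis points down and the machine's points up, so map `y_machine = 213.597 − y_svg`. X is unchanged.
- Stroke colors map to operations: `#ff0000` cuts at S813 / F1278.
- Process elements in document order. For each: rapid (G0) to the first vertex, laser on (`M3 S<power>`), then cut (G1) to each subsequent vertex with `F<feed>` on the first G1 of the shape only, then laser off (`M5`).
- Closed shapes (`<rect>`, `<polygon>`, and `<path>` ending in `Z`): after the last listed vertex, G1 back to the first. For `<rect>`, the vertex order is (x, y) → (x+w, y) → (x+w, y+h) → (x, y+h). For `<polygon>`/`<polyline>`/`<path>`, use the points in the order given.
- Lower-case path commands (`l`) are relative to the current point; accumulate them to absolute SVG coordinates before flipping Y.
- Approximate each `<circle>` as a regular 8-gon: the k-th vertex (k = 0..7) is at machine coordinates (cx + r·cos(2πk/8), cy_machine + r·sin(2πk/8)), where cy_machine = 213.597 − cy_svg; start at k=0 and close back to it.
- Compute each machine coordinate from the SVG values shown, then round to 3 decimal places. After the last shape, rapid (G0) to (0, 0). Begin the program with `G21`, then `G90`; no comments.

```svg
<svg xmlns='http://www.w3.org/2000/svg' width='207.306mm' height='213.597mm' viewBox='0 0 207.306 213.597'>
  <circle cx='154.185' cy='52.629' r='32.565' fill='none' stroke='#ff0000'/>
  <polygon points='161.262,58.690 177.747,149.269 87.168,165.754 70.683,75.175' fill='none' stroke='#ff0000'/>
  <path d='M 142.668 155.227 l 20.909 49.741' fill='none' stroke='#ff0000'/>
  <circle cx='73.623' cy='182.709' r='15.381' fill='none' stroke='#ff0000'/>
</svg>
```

Since the viewBox matches the mm dimensions, user units are millimetres directly. The only transform is the Y-flip y_m = 213.597 − y_svg.

Shape 1 is a circle drawn with `<circle>`. Its stroke #ff0000 means cut at S813, F1278. After flipping Y the toolpath is (186.750,160.968) → (177.212,183.995) → (154.185,193.533) → (131.158,183.995) → (121.620,160.968) → (131.158,137.941) → (154.185,128.403) → (177.212,137.941) → (186.750,160.968), returning to the start.

Shape 2 is a regular polygon drawn with `<polygon>`. Its stroke #ff0000 means cut at S813, F1278. After flipping Y the toolpath is (161.262,154.907) → (177.747,64.328) → (87.168,47.843) → (70.683,138.422) → (161.262,154.907), returning to the start.

Shape 3 is a line segment drawn with `<path>`. Its stroke #ff0000 means cut at S813, F1278. After flipping Y the toolpath is (142.668,58.370) → (163.577,8.629).

Shape 4 is a circle drawn with `<circle>`. Its stroke #ff0000 means cut at S813, F1278. After flipping Y the toolpath is (89.004,30.888) → (84.499,41.764) → (73.623,46.269) → (62.747,41.764) → (58.242,30.888) → (62.747,20.012) → (73.623,15.507) → (84.499,20.012) → (89.004,30.888), returning to the start.

G21
G90
G0 X186.750 Y160.968
M3 S813
G1 X177.212 Y183.995 F1278
G1 X154.185 Y193.533
G1 X131.158 Y183.995
G1 X121.620 Y160.968
G1 X131.158 Y137.941
G1 X154.185 Y128.403
G1 X177.212 Y137.941
G1 X186.750 Y160.968
M5
G0 X161.262 Y154.907
M3 S813
G1 X177.747 Y64.328 F1278
G1 X87.168 Y47.843
G1 X70.683 Y138.422
G1 X161.262 Y154.907
M5
G0 X142.668 Y58.370
M3 S813
G1 X163.577 Y8.629 F1278
M5
G0 X89.004 Y30.888
M3 S813
G1 X84.499 Y41.764 F1278
G1 X73.623 Y46.269
G1 X62.747 Y41.764
G1 X58.242 Y30.888
G1 X62.747 Y20.012
G1 X73.623 Y15.507
G1 X84.499 Y20.012
G1 X89.004 Y30.888
M5
G0 X0.000 Y0.000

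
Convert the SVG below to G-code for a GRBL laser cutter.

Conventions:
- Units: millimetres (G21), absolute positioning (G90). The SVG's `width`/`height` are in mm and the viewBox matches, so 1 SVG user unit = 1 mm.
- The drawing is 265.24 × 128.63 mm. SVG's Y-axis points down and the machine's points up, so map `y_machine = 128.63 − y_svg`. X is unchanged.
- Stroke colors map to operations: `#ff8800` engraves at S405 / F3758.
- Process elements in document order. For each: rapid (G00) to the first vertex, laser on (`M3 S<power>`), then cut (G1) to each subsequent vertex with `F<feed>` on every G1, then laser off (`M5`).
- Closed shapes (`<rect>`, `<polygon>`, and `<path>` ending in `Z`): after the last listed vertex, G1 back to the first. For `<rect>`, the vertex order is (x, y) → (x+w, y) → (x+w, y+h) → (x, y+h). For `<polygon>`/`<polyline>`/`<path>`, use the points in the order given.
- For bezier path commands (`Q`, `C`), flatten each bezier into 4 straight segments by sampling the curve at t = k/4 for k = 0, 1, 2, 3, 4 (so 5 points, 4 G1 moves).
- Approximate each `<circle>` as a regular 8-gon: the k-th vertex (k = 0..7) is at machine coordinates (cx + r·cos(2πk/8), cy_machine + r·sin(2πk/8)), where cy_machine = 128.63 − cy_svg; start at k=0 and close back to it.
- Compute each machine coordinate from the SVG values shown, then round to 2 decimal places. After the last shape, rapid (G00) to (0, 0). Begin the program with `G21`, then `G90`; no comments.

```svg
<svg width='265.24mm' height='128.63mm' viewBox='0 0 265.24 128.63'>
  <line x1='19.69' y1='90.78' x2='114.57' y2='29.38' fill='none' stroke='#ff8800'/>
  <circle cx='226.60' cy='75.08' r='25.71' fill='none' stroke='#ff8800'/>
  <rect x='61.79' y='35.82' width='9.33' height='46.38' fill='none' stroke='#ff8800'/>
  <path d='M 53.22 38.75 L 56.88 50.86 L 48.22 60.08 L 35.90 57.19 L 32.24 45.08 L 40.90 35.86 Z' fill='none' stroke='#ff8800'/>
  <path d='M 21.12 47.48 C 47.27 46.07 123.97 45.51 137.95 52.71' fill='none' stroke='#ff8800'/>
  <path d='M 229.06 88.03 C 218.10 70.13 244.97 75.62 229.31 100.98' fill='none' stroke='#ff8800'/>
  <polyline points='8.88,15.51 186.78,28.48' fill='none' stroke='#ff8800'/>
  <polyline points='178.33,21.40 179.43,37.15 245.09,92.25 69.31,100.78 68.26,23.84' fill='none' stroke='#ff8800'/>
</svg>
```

viewBox `0 0 265.24 128.63` with mm width/height → 1 unit = 1 mm. Flip: y_m = 128.63 − y_svg.

**Shape 1** — `<line>` line segment, stroke `#ff8800` → engrave (S405, F3758). Machine vertices: (19.69,37.85) → (114.57,99.25). Open path.

**Shape 2** — `<circle>` circle, stroke `#ff8800` → engrave (S405, F3758). Machine vertices: (252.31,53.55) → (244.78,71.73) → (226.60,79.26) → (208.42,71.73) → (200.89,53.55) → (208.42,35.37) → (226.60,27.84) → (244.78,35.37) → (252.31,53.55). Closed: final G1 returns to the first vertex.

**Shape 3** — `<rect>` rectangle, stroke `#ff8800` → engrave (S405, F3758). Machine vertices: (61.79,92.81) → (71.12,92.81) → (71.12,46.43) → (61.79,46.43) → (61.79,92.81). Closed: final G1 returns to the first vertex.

**Shape 4** — `<path>` regular polygon, stroke `#ff8800` → engrave (S405, F3758). Machine vertices: (53.22,89.88) → (56.88,77.77) → (48.22,68.55) → (35.90,71.44) → (32.24,83.55) → (40.90,92.77) → (53.22,89.88). Closed: final G1 returns to the first vertex.

**Shape 5** — `<path>` cubic bezier, stroke `#ff8800` → engrave (S405, F3758). Control points (SVG): P0=(21.12,47.48), P1=(47.27,46.07), P2=(123.97,45.51), P3=(137.95,52.71); sampled at t=k/4. Machine vertices: (21.12,81.15) → (48.44,81.94) → (84.10,81.76) → (117.47,79.97) → (137.95,75.92). Open path.

**Shape 6** — `<path>` cubic bezier, stroke `#ff8800` → engrave (S405, F3758). Control points (SVG): P0=(229.06,88.03), P1=(218.10,70.13), P2=(244.97,75.62), P3=(229.31,100.98); sampled at t=k/4. Machine vertices: (229.06,40.60) → (226.68,49.69) → (230.95,50.35) → (234.34,42.89) → (229.31,27.65). Open path.

**Shape 7** — `<polyline>` line segment, stroke `#ff8800` → engrave (S405, F3758). Machine vertices: (8.88,113.12) → (186.78,100.15). Open path.

**Shape 8** — `<polyline>` open polyline, stroke `#ff8800` → engrave (S405, F3758). Machine vertices: (178.33,107.23) → (179.43,91.48) → (245.09,36.38) → (69.31,27.85) → (68.26,104.79). Open path.

G21
G90
G00 X19.69 Y37.85
M3 S405
G1 X114.57 Y99.25 F3758
M5
G00 X252.31 Y53.55
M3 S405
G1 X244.78 Y71.73 F3758
G1 X226.60 Y79.26 F3758
G1 X208.42 Y71.73 F3758
G1 X200.89 Y53.55 F3758
G1 X208.42 Y35.37 F3758
G1 X226.60 Y27.84 F3758
G1 X244.78 Y35.37 F3758
G1 X252.31 Y53.55 F3758
M5
G00 X61.79 Y92.81
M3 S405
G1 X71.12 Y92.81 F3758
G1 X71.12 Y46.43 F3758
G1 X61.79 Y46.43 F3758
G1 X61.79 Y92.81 F3758
M5
G00 X53.22 Y89.88
M3 S405
G1 X56.88 Y77.77 F3758
G1 X48.22 Y68.55 F3758
G1 X35.90 Y71.44 F3758
G1 X32.24 Y83.55 F3758
G1 X40.90 Y92.77 F3758
G1 X53.22 Y89.88 F3758
M5
G00 X21.12 Y81.15
M3 S405
G1 X48.44 Y81.94 F3758
G1 X84.10 Y81.76 F3758
G1 X117.47 Y79.97 F3758
G1 X137.95 Y75.92 F3758
M5
G00 X229.06 Y40.60
M3 S405
G1 X226.68 Y49.69 F3758
G1 X230.95 Y50.35 F3758
G1 X234.34 Y42.89 F3758
G1 X229.31 Y27.65 F3758
M5
G00 X8.88 Y113.12
M3 S405
G1 X186.78 Y100.15 F3758
M5
G00 X178.33 Y107.23
M3 S405
G1 X179.43 Y91.48 F3758
G1 X245.09 Y36.38 F3758
G1 X69.31 Y27.85 F3758
G1 X68.26 Y104.79 F3758
M5
G00 X0.00 Y0.00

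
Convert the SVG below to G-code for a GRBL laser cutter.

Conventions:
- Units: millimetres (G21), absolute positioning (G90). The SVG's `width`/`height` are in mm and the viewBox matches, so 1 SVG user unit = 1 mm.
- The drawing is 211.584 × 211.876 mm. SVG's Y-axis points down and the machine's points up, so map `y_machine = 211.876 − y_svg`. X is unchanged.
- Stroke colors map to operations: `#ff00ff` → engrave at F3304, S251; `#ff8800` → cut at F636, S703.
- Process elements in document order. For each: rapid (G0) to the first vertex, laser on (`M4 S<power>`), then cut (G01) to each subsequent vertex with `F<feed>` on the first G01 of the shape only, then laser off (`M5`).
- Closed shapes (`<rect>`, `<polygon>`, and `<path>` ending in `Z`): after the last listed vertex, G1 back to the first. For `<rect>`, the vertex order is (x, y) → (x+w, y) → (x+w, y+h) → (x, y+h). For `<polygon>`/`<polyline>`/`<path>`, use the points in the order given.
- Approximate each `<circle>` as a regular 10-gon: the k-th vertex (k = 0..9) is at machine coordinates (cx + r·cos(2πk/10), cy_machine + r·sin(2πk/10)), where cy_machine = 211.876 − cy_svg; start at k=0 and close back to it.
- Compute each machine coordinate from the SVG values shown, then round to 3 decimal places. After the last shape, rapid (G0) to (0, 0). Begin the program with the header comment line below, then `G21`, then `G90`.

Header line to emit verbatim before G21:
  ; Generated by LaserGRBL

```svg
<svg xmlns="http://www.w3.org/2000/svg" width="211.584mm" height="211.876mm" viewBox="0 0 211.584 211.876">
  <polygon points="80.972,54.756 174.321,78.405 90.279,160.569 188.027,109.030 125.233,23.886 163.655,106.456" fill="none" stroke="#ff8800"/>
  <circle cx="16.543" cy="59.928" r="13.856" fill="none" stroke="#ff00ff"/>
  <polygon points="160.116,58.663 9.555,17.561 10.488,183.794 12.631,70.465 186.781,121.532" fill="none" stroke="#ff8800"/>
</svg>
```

Since the viewBox matches the mm dimensions, user units are millimetres directly. The only transform is the Y-flip y_m = 211.876 − y_svg.

Shape 1 is a closed polygon drawn with `<polygon>`. Its stroke #ff8800 means cut at S703, F636. After flipping Y the toolpath is (80.972,157.120) → (174.321,133.471) → (90.279,51.307) → (188.027,102.846) → (125.233,187.990) → (163.655,105.420) → (80.972,157.120), returning to the start.

Shape 2 is a circle drawn with `<circle>`. Its stroke #ff00ff means engrave at S251, F3304. After flipping Y the toolpath is (30.399,151.948) → (27.753,160.092) → (20.825,165.126) → (12.261,165.126) → (5.333,160.092) → (2.687,151.948) → (5.333,143.804) → (12.261,138.770) → (20.825,138.770) → (27.753,143.804) → (30.399,151.948), returning to the start.

Shape 3 is a closed polygon drawn with `<polygon>`. Its stroke #ff8800 means cut at S703, F636. After flipping Y the toolpath is (160.116,153.213) → (9.555,194.315) → (10.488,28.082) → (12.631,141.411) → (186.781,90.344) → (160.116,153.213), returning to the start.

; Generated by LaserGRBL
G21
G90
G0 X80.972 Y157.120
M4 S703
G01 X174.321 Y133.471 F636
G01 X90.279 Y51.307
G01 X188.027 Y102.846
G01 X125.233 Y187.990
G01 X163.655 Y105.420
G01 X80.972 Y157.120
M5
G0 X30.399 Y151.948
M4 S251
G01 X27.753 Y160.092 F3304
G01 X20.825 Y165.126
G01 X12.261 Y165.126
G01 X5.333 Y160.092
G01 X2.687 Y151.948
G01 X5.333 Y143.804
G01 X12.261 Y138.770
G01 X20.825 Y138.770
G01 X27.753 Y143.804
G01 X30.399 Y151.948
M5
G0 X160.116 Y153.213
M4 S703
G01 X9.555 Y194.315 F636
G01 X10.488 Y28.082
G01 X12.631 Y141.411
G01 X186.781 Y90.344
G01 X160.116 Y153.213
M5
G0 X0.000 Y0.000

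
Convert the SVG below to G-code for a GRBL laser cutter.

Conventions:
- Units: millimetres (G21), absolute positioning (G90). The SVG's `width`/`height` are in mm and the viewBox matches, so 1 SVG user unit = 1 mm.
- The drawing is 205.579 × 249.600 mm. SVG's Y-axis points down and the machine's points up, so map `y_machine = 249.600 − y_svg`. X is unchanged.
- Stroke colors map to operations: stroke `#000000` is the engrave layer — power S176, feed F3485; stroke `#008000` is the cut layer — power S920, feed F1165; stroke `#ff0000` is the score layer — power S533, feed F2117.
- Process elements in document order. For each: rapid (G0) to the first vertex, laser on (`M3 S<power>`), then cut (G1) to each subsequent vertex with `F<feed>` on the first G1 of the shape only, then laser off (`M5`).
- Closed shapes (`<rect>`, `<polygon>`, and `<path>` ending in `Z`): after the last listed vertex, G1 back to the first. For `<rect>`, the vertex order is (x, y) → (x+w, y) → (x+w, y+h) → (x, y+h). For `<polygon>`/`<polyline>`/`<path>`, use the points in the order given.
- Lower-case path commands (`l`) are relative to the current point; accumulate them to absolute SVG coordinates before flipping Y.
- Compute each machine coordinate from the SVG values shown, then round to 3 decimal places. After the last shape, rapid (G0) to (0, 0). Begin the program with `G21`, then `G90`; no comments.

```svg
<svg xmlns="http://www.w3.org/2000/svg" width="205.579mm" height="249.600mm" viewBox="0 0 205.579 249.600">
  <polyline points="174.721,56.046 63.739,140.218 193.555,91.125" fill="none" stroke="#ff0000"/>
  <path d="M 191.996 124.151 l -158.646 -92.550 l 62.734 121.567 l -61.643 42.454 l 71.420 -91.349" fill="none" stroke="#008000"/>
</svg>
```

G21
G90
G0 X174.721 Y193.554
M3 S533
G1 X63.739 Y109.382 F2117
G1 X193.555 Y158.475
M5
G0 X191.996 Y125.449
M3 S920
G1 X33.350 Y217.999 F1165
G1 X96.084 Y96.432
G1 X34.441 Y53.978
G1 X105.861 Y145.327
M5
G0 X0.000 Y0.000

viewBox `0 0 205.579 249.600` with mm width/height → 1 unit = 1 mm. Flip: y_m = 249.600 − y_svg.

**Shape 1** — `<polyline>` open polyline, stroke `#ff0000` → score (S533, F2117). Machine vertices: (174.721,193.554) → (63.739,109.382) → (193.555,158.475). Open path.

**Shape 2** — `<path>` open polyline, stroke `#008000` → cut (S920, F1165). Machine vertices: (191.996,125.449) → (33.350,217.999) → (96.084,96.432) → (34.441,53.978) → (105.861,145.327). Open path.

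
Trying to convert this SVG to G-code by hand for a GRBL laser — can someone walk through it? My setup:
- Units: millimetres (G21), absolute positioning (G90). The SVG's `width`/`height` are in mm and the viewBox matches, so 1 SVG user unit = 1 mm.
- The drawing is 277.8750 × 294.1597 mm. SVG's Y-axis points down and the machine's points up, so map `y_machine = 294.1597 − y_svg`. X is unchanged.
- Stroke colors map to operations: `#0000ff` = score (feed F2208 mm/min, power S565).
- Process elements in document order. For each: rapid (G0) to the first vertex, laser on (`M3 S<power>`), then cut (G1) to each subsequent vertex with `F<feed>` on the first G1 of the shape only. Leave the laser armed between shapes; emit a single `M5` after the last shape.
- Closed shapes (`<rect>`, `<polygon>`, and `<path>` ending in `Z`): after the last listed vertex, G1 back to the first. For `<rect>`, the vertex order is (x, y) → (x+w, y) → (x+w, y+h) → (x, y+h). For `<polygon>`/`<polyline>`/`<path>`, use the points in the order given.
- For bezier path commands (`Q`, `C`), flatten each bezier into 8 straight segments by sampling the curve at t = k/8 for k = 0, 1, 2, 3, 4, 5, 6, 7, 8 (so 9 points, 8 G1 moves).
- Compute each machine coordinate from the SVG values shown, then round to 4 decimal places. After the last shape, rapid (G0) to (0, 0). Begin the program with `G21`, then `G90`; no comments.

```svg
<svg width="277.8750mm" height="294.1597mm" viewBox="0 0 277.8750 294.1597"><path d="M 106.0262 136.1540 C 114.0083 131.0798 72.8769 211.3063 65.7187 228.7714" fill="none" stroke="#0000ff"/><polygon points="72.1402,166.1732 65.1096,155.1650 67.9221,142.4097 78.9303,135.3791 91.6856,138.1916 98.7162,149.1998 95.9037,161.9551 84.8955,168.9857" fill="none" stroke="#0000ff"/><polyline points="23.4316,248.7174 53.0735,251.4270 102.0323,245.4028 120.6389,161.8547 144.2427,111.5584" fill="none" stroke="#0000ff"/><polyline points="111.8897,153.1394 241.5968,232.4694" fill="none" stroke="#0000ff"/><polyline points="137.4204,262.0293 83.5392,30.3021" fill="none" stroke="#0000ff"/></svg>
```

G21
G90
G0 X106.0262 Y158.0057
M3 S565
G1 X106.8796 Y156.1992 F2208
G1 X104.1022 Y148.1309
G1 X98.6678 Y135.5359
G1 X91.5501 Y120.1492
G1 X83.7226 Y103.7060
G1 X76.1591 Y87.9414
G1 X69.8332 Y74.5905
G1 X65.7187 Y65.3883
G0 X72.1402 Y127.9865
M3 S565
G1 X65.1096 Y138.9947 F2208
G1 X67.9221 Y151.7500
G1 X78.9303 Y158.7806
G1 X91.6856 Y155.9681
G1 X98.7162 Y144.9599
G1 X95.9037 Y132.2046
G1 X84.8955 Y125.1740
G1 X72.1402 Y127.9865
G0 X23.4316 Y45.4423
M3 S565
G1 X53.0735 Y42.7327 F2208
G1 X102.0323 Y48.7569
G1 X120.6389 Y132.3050
G1 X144.2427 Y182.6013
G0 X111.8897 Y141.0203
M3 S565
G1 X241.5968 Y61.6903 F2208
G0 X137.4204 Y32.1304
M3 S565
G1 X83.5392 Y263.8576 F2208
M5
G0 X0.0000 Y0.0000

Since the viewBox matches the mm dimensions, user units are millimetres directly. The only transform is the Y-flip y_m = 294.1597 − y_svg.

Shape 1 is a cubic bezier drawn with `<path>`. Its stroke #0000ff means score at S565, F2208. After flipping Y the toolpath is (106.0262,158.0057) → (106.8796,156.1992) → (104.1022,148.1309) → (98.6678,135.5359) → (91.5501,120.1492) → (83.7226,103.7060) → (76.1591,87.9414) → (69.8332,74.5905) → (65.7187,65.3883).

Shape 2 is a regular polygon drawn with `<polygon>`. Its stroke #0000ff means score at S565, F2208. After flipping Y the toolpath is (72.1402,127.9865) → (65.1096,138.9947) → (67.9221,151.7500) → (78.9303,158.7806) → (91.6856,155.9681) → (98.7162,144.9599) → (95.9037,132.2046) → (84.8955,125.1740) → (72.1402,127.9865), returning to the start.

Shape 3 is a open polyline drawn with `<polyline>`. Its stroke #0000ff means score at S565, F2208. After flipping Y the toolpath is (23.4316,45.4423) → (53.0735,42.7327) → (102.0323,48.7569) → (120.6389,132.3050) → (144.2427,182.6013).

Shape 4 is a line segment drawn with `<polyline>`. Its stroke #0000ff means score at S565, F2208. After flipping Y the toolpath is (111.8897,141.0203) → (241.5968,61.6903).

Shape 5 is a line segment drawn with `<polyline>`. Its stroke #0000ff means score at S565, F2208. After flipping Y the toolpath is (137.4204,32.1304) → (83.5392,263.8576).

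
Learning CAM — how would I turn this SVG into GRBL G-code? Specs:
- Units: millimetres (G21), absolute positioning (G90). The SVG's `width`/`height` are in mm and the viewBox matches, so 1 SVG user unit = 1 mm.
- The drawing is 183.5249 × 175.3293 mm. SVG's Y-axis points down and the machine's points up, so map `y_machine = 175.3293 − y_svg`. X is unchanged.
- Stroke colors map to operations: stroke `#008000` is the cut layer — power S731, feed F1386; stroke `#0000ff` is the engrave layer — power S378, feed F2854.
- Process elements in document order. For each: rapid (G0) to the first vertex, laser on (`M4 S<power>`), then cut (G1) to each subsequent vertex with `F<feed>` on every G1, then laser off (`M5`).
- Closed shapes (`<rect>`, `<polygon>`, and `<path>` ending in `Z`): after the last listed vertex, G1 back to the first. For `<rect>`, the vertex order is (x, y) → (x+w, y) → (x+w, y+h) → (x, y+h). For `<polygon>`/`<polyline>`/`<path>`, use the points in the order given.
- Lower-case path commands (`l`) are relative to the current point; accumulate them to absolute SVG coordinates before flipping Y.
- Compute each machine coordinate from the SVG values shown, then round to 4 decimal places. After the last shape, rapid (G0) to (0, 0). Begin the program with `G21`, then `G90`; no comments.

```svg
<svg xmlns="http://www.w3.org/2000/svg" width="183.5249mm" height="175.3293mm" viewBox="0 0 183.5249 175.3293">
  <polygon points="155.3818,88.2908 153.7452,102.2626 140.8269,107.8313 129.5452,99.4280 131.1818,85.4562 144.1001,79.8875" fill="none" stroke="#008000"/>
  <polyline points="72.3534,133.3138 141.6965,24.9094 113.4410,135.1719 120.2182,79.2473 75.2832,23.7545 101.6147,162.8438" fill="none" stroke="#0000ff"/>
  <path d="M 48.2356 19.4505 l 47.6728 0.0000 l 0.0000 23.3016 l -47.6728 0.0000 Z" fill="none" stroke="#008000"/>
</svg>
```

G21
G90
G0 X155.3818 Y87.0385
M4 S731
G1 X153.7452 Y73.0667 F1386
G1 X140.8269 Y67.4980 F1386
G1 X129.5452 Y75.9013 F1386
G1 X131.1818 Y89.8731 F1386
G1 X144.1001 Y95.4418 F1386
G1 X155.3818 Y87.0385 F1386
M5
G0 X72.3534 Y42.0155
M4 S378
G1 X141.6965 Y150.4199 F2854
G1 X113.4410 Y40.1574 F2854
G1 X120.2182 Y96.0820 F2854
G1 X75.2832 Y151.5748 F2854
G1 X101.6147 Y12.4855 F2854
M5
G0 X48.2356 Y155.8788
M4 S731
G1 X95.9084 Y155.8788 F1386
G1 X95.9084 Y132.5772 F1386
G1 X48.2356 Y132.5772 F1386
G1 X48.2356 Y155.8788 F1386
M5
G0 X0.0000 Y0.0000

viewBox `0 0 183.5249 175.3293` with mm width/height → 1 unit = 1 mm. Flip: y_m = 175.3293 − y_svg.

**Shape 1** — `<polygon>` regular polygon, stroke `#008000` → cut (S731, F1386). Machine vertices: (155.3818,87.0385) → (153.7452,73.0667) → (140.8269,67.4980) → (129.5452,75.9013) → (131.1818,89.8731) → (144.1001,95.4418) → (155.3818,87.0385). Closed: final G1 returns to the first vertex.

**Shape 2** — `<polyline>` open polyline, stroke `#0000ff` → engrave (S378, F2854). Machine vertices: (72.3534,42.0155) → (141.6965,150.4199) → (113.4410,40.1574) → (120.2182,96.0820) → (75.2832,151.5748) → (101.6147,12.4855). Open path.

**Shape 3** — `<path>` rectangle, stroke `#008000` → cut (S731, F1386). Machine vertices: (48.2356,155.8788) → (95.9084,155.8788) → (95.9084,132.5772) → (48.2356,132.5772) → (48.2356,155.8788). Closed: final G1 returns to the first vertex.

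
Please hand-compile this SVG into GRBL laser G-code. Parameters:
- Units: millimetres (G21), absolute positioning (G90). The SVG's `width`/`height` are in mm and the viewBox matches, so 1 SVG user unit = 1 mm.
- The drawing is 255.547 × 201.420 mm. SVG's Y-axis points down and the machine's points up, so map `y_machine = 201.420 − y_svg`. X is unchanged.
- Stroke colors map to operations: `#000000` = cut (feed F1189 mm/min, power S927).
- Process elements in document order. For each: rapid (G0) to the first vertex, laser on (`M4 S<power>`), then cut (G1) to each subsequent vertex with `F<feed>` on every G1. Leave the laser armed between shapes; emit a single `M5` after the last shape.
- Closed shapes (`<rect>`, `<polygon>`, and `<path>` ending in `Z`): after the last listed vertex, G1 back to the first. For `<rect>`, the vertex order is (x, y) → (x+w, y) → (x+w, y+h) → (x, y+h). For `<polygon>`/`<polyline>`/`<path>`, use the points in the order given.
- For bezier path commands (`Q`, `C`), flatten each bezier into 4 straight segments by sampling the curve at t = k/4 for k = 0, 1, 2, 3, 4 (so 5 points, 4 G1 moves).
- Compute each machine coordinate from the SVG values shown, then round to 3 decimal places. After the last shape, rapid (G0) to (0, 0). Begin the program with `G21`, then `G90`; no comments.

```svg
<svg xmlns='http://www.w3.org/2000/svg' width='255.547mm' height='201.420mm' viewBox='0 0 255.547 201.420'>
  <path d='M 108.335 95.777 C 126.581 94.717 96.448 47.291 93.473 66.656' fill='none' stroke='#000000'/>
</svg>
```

1 u = 1 mm; y_m = 201.420 − y.

[1] `<path>` cubic bezier, #000000→cut S927 F1189: (108.335,105.643) → (114.129,113.364) → (108.862,127.863) → (99.616,138.533) → (93.473,134.764)

G21
G90
G0 X108.335 Y105.643
M4 S927
G1 X114.129 Y113.364 F1189
G1 X108.862 Y127.863 F1189
G1 X99.616 Y138.533 F1189
G1 X93.473 Y134.764 F1189
M5
G0 X0.000 Y0.000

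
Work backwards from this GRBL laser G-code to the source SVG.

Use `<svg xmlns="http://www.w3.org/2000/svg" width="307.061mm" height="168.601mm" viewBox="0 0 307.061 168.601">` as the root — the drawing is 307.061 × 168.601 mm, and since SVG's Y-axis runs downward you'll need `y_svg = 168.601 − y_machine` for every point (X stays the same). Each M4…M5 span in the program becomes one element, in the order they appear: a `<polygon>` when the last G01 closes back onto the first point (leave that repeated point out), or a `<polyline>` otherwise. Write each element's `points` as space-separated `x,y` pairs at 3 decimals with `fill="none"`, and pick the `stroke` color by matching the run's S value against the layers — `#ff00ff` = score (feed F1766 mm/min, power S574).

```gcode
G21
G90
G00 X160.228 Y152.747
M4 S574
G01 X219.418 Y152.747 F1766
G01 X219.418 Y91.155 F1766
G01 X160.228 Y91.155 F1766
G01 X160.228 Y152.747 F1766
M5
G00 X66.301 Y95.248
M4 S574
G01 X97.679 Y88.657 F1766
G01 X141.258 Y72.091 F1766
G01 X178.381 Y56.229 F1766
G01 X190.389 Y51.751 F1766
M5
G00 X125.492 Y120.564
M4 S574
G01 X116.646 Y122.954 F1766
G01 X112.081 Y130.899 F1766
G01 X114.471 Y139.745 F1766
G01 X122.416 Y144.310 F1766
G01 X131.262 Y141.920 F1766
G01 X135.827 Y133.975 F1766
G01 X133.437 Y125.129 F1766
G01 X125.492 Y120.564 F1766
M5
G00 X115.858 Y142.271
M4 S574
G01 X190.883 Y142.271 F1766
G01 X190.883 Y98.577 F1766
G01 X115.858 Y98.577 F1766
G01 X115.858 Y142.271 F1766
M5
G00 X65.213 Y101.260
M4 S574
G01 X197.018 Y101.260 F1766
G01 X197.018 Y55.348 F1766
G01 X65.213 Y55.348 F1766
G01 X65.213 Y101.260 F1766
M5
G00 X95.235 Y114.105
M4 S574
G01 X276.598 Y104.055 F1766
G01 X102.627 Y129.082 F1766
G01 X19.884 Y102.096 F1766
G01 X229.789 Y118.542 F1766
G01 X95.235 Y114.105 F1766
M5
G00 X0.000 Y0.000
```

y_svg = 168.601 − y_m. Every run uses S574, so all elements get stroke `#ff00ff` (score).

[1] closed run; points: 160.228,15.854 219.418,15.854 219.418,77.446 160.228,77.446

[2] open run; points: 66.301,73.353 97.679,79.944 141.258,96.510 178.381,112.372 190.389,116.850

[3] closed run; points: 125.492,48.037 116.646,45.647 112.081,37.702 114.471,28.856 122.416,24.291 131.262,26.681 135.827,34.626 133.437,43.472

[4] closed run; points: 115.858,26.330 190.883,26.330 190.883,70.024 115.858,70.024

[5] closed run; points: 65.213,67.341 197.018,67.341 197.018,113.253 65.213,113.253

[6] closed run; points: 95.235,54.496 276.598,64.546 102.627,39.519 19.884,66.505 229.789,50.059

<svg xmlns="http://www.w3.org/2000/svg" width="307.061mm" height="168.601mm" viewBox="0 0 307.061 168.601">
  <polygon points="160.228,15.854 219.418,15.854 219.418,77.446 160.228,77.446" fill="none" stroke="#ff00ff"/>
  <polyline points="66.301,73.353 97.679,79.944 141.258,96.510 178.381,112.372 190.389,116.850" fill="none" stroke="#ff00ff"/>
  <polygon points="125.492,48.037 116.646,45.647 112.081,37.702 114.471,28.856 122.416,24.291 131.262,26.681 135.827,34.626 133.437,43.472" fill="none" stroke="#ff00ff"/>
  <polygon points="115.858,26.330 190.883,26.330 190.883,70.024 115.858,70.024" fill="none" stroke="#ff00ff"/>
  <polygon points="65.213,67.341 197.018,67.341 197.018,113.253 65.213,113.253" fill="none" stroke="#ff00ff"/>
  <polygon points="95.235,54.496 276.598,64.546 102.627,39.519 19.884,66.505 229.789,50.059" fill="none" stroke="#ff00ff"/>
</svg>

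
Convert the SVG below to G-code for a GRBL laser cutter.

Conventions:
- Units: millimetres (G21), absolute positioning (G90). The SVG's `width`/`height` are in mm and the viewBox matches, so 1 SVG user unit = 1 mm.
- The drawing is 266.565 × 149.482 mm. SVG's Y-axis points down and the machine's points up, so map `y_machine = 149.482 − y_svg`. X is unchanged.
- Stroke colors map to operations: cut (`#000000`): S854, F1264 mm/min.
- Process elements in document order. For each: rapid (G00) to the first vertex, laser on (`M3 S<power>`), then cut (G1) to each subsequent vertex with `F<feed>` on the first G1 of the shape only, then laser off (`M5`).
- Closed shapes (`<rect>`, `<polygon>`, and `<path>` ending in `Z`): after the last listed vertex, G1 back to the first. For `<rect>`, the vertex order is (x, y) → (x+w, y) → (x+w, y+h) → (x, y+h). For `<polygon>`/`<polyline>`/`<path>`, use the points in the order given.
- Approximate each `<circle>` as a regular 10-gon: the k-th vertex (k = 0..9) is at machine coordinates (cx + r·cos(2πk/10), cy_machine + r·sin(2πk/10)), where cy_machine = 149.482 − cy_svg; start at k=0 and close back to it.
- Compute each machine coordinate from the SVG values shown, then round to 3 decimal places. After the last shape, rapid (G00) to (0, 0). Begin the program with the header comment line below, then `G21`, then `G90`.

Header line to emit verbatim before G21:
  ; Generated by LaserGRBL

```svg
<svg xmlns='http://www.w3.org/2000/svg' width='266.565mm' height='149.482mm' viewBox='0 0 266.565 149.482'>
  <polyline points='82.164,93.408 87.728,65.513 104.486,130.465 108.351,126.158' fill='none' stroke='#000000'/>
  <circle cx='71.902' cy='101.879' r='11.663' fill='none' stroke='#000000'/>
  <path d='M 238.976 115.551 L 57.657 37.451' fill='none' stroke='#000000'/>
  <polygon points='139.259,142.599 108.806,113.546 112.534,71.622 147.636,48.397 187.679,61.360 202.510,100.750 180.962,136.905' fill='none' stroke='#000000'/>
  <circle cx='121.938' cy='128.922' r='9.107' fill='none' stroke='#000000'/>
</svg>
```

; Generated by LaserGRBL
G21
G90
G00 X82.164 Y56.074
M3 S854
G1 X87.728 Y83.969 F1264
G1 X104.486 Y19.017
G1 X108.351 Y23.324
M5
G00 X83.565 Y47.603
M3 S854
G1 X81.338 Y54.458 F1264
G1 X75.506 Y58.695
G1 X68.298 Y58.695
G1 X62.466 Y54.458
G1 X60.239 Y47.603
G1 X62.466 Y40.748
G1 X68.298 Y36.511
G1 X75.506 Y36.511
G1 X81.338 Y40.748
G1 X83.565 Y47.603
M5
G00 X238.976 Y33.931
M3 S854
G1 X57.657 Y112.031 F1264
M5
G00 X139.259 Y6.883
M3 S854
G1 X108.806 Y35.936 F1264
G1 X112.534 Y77.860
G1 X147.636 Y101.085
G1 X187.679 Y88.122
G1 X202.510 Y48.732
G1 X180.962 Y12.577
G1 X139.259 Y6.883
M5
G00 X131.045 Y20.560
M3 S854
G1 X129.306 Y25.913 F1264
G1 X124.752 Y29.221
G1 X119.124 Y29.221
G1 X114.570 Y25.913
G1 X112.831 Y20.560
G1 X114.570 Y15.207
G1 X119.124 Y11.899
G1 X124.752 Y11.899
G1 X129.306 Y15.207
G1 X131.045 Y20.560
M5
G00 X0.000 Y0.000

viewBox `0 0 266.565 149.482` with mm width/height → 1 unit = 1 mm. Flip: y_m = 149.482 − y_svg.

**Shape 1** — `<polyline>` open polyline, stroke `#000000` → cut (S854, F1264). Machine vertices: (82.164,56.074) → (87.728,83.969) → (104.486,19.017) → (108.351,23.324). Open path.

**Shape 2** — `<circle>` circle, stroke `#000000` → cut (S854, F1264). Machine vertices: (83.565,47.603) → (81.338,54.458) → (75.506,58.695) → (68.298,58.695) → (62.466,54.458) → (60.239,47.603) → (62.466,40.748) → (68.298,36.511) → (75.506,36.511) → (81.338,40.748) → (83.565,47.603). Closed: final G1 returns to the first vertex.

**Shape 3** — `<path>` line segment, stroke `#000000` → cut (S854, F1264). Machine vertices: (238.976,33.931) → (57.657,112.031). Open path.

**Shape 4** — `<polygon>` regular polygon, stroke `#000000` → cut (S854, F1264). Machine vertices: (139.259,6.883) → (108.806,35.936) → (112.534,77.860) → (147.636,101.085) → (187.679,88.122) → (202.510,48.732) → (180.962,12.577) → (139.259,6.883). Closed: final G1 returns to the first vertex.

**Shape 5** — `<circle>` circle, stroke `#000000` → cut (S854, F1264). Machine vertices: (131.045,20.560) → (129.306,25.913) → (124.752,29.221) → (119.124,29.221) → (114.570,25.913) → (112.831,20.560) → (114.570,15.207) → (119.124,11.899) → (124.752,11.899) → (129.306,15.207) → (131.045,20.560). Closed: final G1 returns to the first vertex.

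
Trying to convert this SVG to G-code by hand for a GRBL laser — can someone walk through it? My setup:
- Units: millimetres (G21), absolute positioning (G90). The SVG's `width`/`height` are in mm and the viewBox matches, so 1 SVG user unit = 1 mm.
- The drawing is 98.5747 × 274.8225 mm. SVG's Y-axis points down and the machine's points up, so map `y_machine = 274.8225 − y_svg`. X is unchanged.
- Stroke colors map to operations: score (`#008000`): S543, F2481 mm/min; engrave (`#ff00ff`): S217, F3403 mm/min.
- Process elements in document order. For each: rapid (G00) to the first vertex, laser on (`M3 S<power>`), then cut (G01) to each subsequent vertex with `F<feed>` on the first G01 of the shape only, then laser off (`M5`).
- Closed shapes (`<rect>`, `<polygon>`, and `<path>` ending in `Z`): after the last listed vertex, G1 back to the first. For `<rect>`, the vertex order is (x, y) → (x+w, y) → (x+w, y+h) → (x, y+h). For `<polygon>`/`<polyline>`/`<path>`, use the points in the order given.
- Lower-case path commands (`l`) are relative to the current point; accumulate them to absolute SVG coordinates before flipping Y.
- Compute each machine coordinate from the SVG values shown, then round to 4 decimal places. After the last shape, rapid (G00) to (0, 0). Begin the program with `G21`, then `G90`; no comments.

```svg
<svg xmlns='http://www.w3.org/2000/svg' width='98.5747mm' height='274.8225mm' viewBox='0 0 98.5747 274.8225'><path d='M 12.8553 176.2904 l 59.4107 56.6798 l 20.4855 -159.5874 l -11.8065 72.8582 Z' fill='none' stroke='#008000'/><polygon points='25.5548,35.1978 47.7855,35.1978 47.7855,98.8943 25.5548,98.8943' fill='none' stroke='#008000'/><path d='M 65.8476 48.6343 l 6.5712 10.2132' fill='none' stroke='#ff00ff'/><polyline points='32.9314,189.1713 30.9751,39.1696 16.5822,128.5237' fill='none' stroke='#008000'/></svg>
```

G21
G90
G00 X12.8553 Y98.5321
M3 S543
G01 X72.2660 Y41.8523 F2481
G01 X92.7515 Y201.4397
G01 X80.9450 Y128.5815
G01 X12.8553 Y98.5321
M5
G00 X25.5548 Y239.6247
M3 S543
G01 X47.7855 Y239.6247 F2481
G01 X47.7855 Y175.9282
G01 X25.5548 Y175.9282
G01 X25.5548 Y239.6247
M5
G00 X65.8476 Y226.1882
M3 S217
G01 X72.4188 Y215.9750 F3403
M5
G00 X32.9314 Y85.6512
M3 S543
G01 X30.9751 Y235.6529 F2481
G01 X16.5822 Y146.2988
M5
G00 X0.0000 Y0.0000

Since the viewBox matches the mm dimensions, user units are millimetres directly. The only transform is the Y-flip y_m = 274.8225 − y_svg.

Shape 1 is a closed polygon drawn with `<path>`. Its stroke #008000 means score at S543, F2481. After flipping Y the toolpath is (12.8553,98.5321) → (72.2660,41.8523) → (92.7515,201.4397) → (80.9450,128.5815) → (12.8553,98.5321), returning to the start.

Shape 2 is a rectangle drawn with `<polygon>`. Its stroke #008000 means score at S543, F2481. After flipping Y the toolpath is (25.5548,239.6247) → (47.7855,239.6247) → (47.7855,175.9282) → (25.5548,175.9282) → (25.5548,239.6247), returning to the start.

Shape 3 is a line segment drawn with `<path>`. Its stroke #ff00ff means engrave at S217, F3403. After flipping Y the toolpath is (65.8476,226.1882) → (72.4188,215.9750).

Shape 4 is a open polyline drawn with `<polyline>`. Its stroke #008000 means score at S543, F2481. After flipping Y the toolpath is (32.9314,85.6512) → (30.9751,235.6529) → (16.5822,146.2988).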